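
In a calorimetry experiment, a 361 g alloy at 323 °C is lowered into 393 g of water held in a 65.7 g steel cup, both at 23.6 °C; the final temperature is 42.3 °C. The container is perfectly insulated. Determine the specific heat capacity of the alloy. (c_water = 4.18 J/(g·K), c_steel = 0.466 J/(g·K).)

Conservation of energy gives ΣQ = 0:
361×c×(42.3 − 323) + 393×4.18×(42.3 − 23.6) + 65.7×0.466×(42.3 − 23.6) = 0
-101333 c = -31292
c = -31292/-101333 ≈ 0.3088 J/(g·K)

c ≈ 0.309 J/(g·K)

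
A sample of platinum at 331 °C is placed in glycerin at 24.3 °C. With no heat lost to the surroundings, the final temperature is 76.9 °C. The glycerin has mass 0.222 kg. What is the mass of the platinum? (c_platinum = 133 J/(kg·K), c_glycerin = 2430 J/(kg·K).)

m ≈ 0.84 kg

Taking heat into each body as positive, Σ m c ΔT = 0:
m·133·(76.9 − 331) + 0.222·2430·(76.9 − 24.3) = 0
-33795 m = -28376
m = -28376/-33795 ≈ 0.8396 kg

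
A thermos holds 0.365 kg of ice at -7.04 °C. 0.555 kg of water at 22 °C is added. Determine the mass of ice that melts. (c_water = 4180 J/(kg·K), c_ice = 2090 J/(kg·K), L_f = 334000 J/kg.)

m_melted ≈ 0.137 kg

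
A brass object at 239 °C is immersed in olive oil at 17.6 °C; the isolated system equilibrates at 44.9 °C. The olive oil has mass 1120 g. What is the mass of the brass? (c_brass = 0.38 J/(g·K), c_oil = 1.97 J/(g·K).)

Heat lost by the brass = heat gained by the oil:
m×0.38×(239 − 44.9) = 1120×1.97×(44.9 − 17.6)
73.76 m = 60235  ⇒  m ≈ 816.7 g

m ≈ 817 g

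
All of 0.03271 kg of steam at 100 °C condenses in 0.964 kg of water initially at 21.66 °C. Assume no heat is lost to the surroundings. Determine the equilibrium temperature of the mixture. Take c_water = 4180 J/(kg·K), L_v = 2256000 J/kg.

Energy conservation, ΣQ = 0:
steam→water at 100 °C releases m L_v = 0.03271×2256000 = 73794; condensate cools 100→T: 0.03271×4180×(T − 100) = 136.73(T − 100); water warms: 0.964×4180×(T − 21.66) = 4029.5(T − 21.66)
4166.2 T = 73794 + 13673 + 87279 = 174746
T ≈ 41.94 °C, under the boiling point, so the assumption holds.

T_f ≈ 41.9 °C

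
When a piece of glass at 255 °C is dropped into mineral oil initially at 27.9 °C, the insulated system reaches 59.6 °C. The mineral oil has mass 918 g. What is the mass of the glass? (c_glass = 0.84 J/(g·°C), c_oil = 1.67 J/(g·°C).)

m ≈ 296 g

Heat lost by the glass = heat gained by the oil:
m·0.84·(255 − 59.6) = 918·1.67·(59.6 − 27.9)
164.14 m = 48598  ⇒  m ≈ 296.1 g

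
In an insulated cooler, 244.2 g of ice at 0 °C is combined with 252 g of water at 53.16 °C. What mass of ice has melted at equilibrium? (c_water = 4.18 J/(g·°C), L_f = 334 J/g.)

m_melted ≈ 168 g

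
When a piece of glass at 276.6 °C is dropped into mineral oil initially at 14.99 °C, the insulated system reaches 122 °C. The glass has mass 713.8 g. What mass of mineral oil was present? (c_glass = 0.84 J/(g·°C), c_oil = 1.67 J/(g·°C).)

Heat lost by the glass = heat gained by the oil:
713.8×0.84×(276.6 − 122) = m×1.67×(122 − 14.99)
178.71 m = 92697  ⇒  m ≈ 518.7 g

m ≈ 519 g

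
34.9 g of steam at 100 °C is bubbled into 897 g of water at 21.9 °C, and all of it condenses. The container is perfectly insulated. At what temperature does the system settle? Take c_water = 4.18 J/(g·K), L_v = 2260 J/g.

T_f ≈ 45.1 °C

Taking heat into each body as positive, Σ m c ΔT = 0:
steam→water at 100 °C releases m L_v = 34.9×2260 = 78874; condensate cools 100→T: 34.9×4.18×(T − 100) = 145.88(T − 100); original water: 3749.5(T − 21.9)
3895.3 T = 78874 + 14588 + 82113 = 175575
T ≈ 45.07 °C — below 100 °C, confirming all the steam condensed.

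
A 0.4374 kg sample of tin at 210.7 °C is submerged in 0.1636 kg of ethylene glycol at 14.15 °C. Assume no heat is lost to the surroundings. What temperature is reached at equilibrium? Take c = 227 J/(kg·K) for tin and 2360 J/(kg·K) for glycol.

T_f ≈ 54.4 °C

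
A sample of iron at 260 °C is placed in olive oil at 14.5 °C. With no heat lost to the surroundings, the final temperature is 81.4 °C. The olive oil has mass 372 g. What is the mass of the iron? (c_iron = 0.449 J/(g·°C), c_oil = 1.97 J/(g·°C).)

Heat lost by the iron = heat gained by the oil:
m·0.449·(260 − 81.4) = 372·1.97·(81.4 − 14.5)
80.19 m = 49027  ⇒  m ≈ 611.4 g

m ≈ 611 g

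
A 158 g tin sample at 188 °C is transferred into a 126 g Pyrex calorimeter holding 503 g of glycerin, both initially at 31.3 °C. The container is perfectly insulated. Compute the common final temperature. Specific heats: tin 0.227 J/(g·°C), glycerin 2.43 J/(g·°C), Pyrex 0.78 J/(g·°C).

T_f ≈ 35.4 °C

Heat gained plus heat lost sum to zero:
158×0.227×(T − 188) + 503×2.43×(T − 31.3) + 126×0.78×(T − 31.3) = 0
(35.87 + 1222.3 + 98.28) T = 35.87×188 + 1222.3×31.3 + 98.28×31.3
T = 48077/1356.4 ≈ 35.44 °C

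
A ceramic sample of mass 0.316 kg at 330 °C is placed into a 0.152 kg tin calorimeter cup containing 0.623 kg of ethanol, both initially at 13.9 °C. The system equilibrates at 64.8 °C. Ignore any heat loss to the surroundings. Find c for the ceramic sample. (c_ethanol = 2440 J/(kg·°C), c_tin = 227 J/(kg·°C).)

c ≈ 944 J/(kg·°C)

Energy conservation, ΣQ = 0:
0.316·c·(64.8 − 330) + 0.623·2440·(64.8 − 13.9) + 0.152·227·(64.8 − 13.9) = 0
-83.8 c = -79130
c = -79130/-83.8 ≈ 944.2 J/(kg·°C)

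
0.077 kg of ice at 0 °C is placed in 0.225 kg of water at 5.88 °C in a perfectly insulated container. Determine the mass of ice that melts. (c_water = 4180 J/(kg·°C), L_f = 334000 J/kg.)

m_melted ≈ 0.0166 kg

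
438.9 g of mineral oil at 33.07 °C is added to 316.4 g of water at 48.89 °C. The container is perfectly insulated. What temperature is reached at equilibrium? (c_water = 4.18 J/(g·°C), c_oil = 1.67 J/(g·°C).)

T_f ≈ 43.2 °C

T_f is the heat-capacity-weighted average of the initial temperatures:
T_f = (1322.6×48.89 + 732.96×33.07) / (1322.6 + 732.96)
    = 88899 / 2055.5 ≈ 43.25 °C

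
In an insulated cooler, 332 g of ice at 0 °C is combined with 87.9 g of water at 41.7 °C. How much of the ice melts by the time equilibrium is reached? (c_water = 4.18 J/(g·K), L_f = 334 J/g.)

m_melted ≈ 45.9 g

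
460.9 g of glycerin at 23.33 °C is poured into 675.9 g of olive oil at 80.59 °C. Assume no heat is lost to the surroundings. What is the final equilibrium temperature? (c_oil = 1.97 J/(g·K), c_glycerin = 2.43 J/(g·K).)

T_f ≈ 54.4 °C

Heat lost by the oil equals heat gained by the glycerin:
675.9*1.97*(80.59 − T) = 460.9*2.43*(T − 23.33)
1331.5(80.59 − T) = 1120(T − 23.33)
2451.5 T = 133437  ⇒  T ≈ 54.43 °C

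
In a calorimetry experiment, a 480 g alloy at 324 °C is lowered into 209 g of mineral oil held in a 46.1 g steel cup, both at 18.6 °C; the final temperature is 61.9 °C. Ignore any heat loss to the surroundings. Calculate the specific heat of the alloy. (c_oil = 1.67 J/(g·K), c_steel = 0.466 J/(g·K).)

c ≈ 0.128 J/(g·K)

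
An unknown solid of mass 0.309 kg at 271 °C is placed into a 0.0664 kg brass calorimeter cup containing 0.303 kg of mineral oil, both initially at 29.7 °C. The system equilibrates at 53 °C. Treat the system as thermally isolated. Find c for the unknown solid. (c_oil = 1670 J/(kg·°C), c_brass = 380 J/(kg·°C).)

c ≈ 184 J/(kg·°C)

Setting the total heat transfer to zero:
0.309×c×(53 − 271) + 0.303×1670×(53 − 29.7) + 0.0664×380×(53 − 29.7) = 0
-67.36 c = -12378
c = -12378/-67.36 ≈ 183.8 J/(kg·°C)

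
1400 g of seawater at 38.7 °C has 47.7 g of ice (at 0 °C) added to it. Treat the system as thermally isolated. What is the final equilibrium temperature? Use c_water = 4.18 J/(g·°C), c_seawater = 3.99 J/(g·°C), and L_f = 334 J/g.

T_f ≈ 34.6 °C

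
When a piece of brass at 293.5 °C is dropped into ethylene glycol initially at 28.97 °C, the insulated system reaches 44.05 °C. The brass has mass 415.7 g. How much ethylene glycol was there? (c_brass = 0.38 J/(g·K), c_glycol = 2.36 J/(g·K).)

m ≈ 1110 g

Let T be the final temperature. ΣQ_i = 0:
415.7×0.38×(44.05 − 293.5) + m×2.36×(44.05 − 28.97) = 0
35.59 m = 39405
m = 39405/35.59 ≈ 1107 g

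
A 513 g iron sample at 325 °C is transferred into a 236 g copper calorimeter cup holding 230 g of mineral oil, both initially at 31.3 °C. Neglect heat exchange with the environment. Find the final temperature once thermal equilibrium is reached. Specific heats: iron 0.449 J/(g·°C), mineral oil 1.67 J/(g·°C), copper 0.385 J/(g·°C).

T_f ≈ 127.2 °C

Net heat exchanged in the isolated system is zero:
513·0.449·(T − 325) + 230·1.67·(T − 31.3) + 236·0.385·(T − 31.3) = 0
705.3 T = 89726
T = 89726 / 705.3 = 127 °C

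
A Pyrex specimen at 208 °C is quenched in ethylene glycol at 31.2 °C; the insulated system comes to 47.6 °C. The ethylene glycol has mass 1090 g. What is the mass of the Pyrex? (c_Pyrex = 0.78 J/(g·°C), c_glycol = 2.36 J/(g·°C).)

m ≈ 337 g

Let T be the final temperature. ΣQ_i = 0:
m·0.78·(47.6 − 208) + 1090·2.36·(47.6 − 31.2) = 0
-125.11 m = -42187
m = -42187/-125.11 ≈ 337.2 g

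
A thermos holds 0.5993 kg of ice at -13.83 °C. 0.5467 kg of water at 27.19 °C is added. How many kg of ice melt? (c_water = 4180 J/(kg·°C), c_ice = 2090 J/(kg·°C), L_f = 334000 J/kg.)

m_melted ≈ 0.134 kg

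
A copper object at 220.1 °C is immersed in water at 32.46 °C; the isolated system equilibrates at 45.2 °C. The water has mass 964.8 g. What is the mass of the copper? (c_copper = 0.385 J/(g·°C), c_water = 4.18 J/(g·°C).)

m ≈ 763 g

|Q_copper| = |Q_water|:
m·0.385·(220.1 − 45.2) = 964.8·4.18·(45.2 − 32.46)
67.34 m = 51379  ⇒  m ≈ 763 g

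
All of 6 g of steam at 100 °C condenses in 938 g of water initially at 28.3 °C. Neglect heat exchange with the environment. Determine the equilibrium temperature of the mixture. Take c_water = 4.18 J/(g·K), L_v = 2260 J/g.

Taking heat into each body as positive, Σ m c ΔT = 0:
condense steam: −6×2260 = −13560; condensate cools 100→T: 6×4.18×(T − 100) = 25.08(T − 100); original water: 3920.8(T − 28.3)
3945.9 T = 13560 + 2508 + 110960 = 127028
T ≈ 32.19 °C (< 100 °C, so full condensation is consistent).

T_f ≈ 32.2 °C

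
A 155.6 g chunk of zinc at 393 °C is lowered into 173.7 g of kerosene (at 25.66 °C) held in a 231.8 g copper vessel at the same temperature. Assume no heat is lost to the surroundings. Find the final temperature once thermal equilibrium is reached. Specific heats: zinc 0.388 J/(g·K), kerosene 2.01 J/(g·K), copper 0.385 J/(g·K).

T_f ≈ 70.1 °C

Taking heat into each body as positive, Σ m c ΔT = 0:
155.6×0.388×(T − 393) + 173.7×2.01×(T − 25.66) + 231.8×0.385×(T − 25.66) = 0
498.75 T = 34975
T = 34975 / 498.75 = 70.1 °C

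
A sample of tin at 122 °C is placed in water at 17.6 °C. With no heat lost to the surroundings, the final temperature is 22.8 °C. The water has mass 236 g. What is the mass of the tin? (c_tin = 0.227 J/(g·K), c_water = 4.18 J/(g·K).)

Net heat exchanged in the isolated system is zero:
m·0.227·(22.8 − 122) + 236·4.18·(22.8 − 17.6) = 0
-22.52 m = -5129.7
m = -5129.7/-22.52 ≈ 227.8 g

m ≈ 228 g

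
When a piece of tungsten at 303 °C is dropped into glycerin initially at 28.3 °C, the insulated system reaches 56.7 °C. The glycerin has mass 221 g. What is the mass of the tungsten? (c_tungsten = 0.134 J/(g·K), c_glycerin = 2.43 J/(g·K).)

m ≈ 462 g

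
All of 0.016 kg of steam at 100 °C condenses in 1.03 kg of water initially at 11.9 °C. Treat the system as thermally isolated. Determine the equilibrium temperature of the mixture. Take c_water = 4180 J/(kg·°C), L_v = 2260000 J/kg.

T_f ≈ 21.5 °C

Let T be the final temperature. ΣQ_i = 0:
condense steam: −0.016×2260000 = −36160; condensed water 100 °C→T: 66.88(T − 100); water warms: 1.03×4180×(T − 11.9) = 4305.4(T − 11.9)
4372.3 T = 36160 + 6688 + 51234 = 94082
T ≈ 21.52 °C — below 100 °C, confirming all the steam condensed.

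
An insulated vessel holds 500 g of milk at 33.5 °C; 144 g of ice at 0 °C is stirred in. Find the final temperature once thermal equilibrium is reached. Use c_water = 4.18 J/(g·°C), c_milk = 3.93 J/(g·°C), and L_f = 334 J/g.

T_f ≈ 6.9 °C

Net heat exchanged in the isolated system is zero:
melt ice: 144·334 = 48096; meltwater 0→T: 144·4.18·T = 601.92 T; milk: 1965(T − 33.5)
2566.9 T = 65828 − 48096 = 17732
T ≈ 6.91 °C — above 0 °C, consistent with complete melting.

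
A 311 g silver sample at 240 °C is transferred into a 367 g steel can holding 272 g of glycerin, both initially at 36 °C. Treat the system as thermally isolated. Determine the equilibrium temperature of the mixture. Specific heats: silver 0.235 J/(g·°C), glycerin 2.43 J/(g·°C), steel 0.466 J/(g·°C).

T_f ≈ 52.5 °C

T_f = Σ m_i c_i T_i / Σ m_i c_i:
T_f = (73.08*240 + 660.96*36 + 171.02*36) / (73.08 + 660.96 + 171.02)
    = 47492 / 905.07 ≈ 52.47 °C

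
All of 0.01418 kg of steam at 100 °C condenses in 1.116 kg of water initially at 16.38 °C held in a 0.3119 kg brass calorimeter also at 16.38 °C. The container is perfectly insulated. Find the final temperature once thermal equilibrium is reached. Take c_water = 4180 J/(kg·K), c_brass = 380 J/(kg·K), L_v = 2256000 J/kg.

Energy conservation, ΣQ = 0:
condense steam: −0.01418·2256000 = −31990; condensed water 100 °C→T: 59.27(T − 100); original water: 4664.9(T − 16.38); cup: 118.52(T − 16.38)
4842.7 T = 31990 + 5927.2 + 78352 = 116269
T ≈ 24.01 °C, under the boiling point, so the assumption holds.

T_f ≈ 24.0 °C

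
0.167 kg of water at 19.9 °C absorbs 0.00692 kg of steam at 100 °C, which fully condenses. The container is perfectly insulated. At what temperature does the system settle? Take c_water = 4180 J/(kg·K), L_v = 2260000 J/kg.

Setting the total heat transfer to zero:
latent heat released on condensation: 0.00692·2260000 = 15639
  condensate cools 100→T: 0.00692·4180·(T − 100) = 28.93(T − 100)
  water warms: 0.167·4180·(T − 19.9) = 698.06(T − 19.9)
726.99 T = 15639 + 2892.6 + 13891 = 32423
T ≈ 44.60 °C — below 100 °C, confirming all the steam condensed.

T_f ≈ 44.6 °C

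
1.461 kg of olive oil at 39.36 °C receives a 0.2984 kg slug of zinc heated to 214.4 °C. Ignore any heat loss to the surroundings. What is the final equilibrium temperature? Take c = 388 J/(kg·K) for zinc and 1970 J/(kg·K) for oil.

T_f ≈ 46.1 °C

Setting the total heat transfer to zero:
0.2984*388*(T − 214.4) + 1.461*1970*(T − 39.36) = 0
115.78(T − 214.4) + 2878.2(T − 39.36) = 0
(115.78 + 2878.2) T = 115.78*214.4 + 2878.2*39.36
T = 138108 / 2993.9 = 46.1 °C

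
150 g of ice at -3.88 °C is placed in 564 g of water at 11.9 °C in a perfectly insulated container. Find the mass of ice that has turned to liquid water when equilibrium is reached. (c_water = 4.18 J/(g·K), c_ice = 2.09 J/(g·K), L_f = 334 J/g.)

Water can give up m c ΔT = 564·4.18·11.9 = 28054 J before reaching 0 °C.
Warming the ice to 0 °C takes 150·2.09·3.88 = 1216.4 J, leaving 26838 J for melting.
Fully melting the ice requires m_ice L_f = 150·334 = 50100 J.
That's not enough to melt it all — equilibrium is at 0 °C with ice remaining.
m_melted·334 = 26838  ⇒  m_melted ≈ 80.35 g.

m_melted ≈ 80.4 g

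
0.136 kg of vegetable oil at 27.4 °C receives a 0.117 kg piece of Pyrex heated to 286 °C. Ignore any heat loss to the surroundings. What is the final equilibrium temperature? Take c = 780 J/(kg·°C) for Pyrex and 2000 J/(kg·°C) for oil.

T_f ≈ 92.4 °C

T_f = Σ m_i c_i T_i / Σ m_i c_i:
T_f = (91.26·286 + 272·27.4) / (91.26 + 272)
    = 33553 / 363.26 ≈ 92.37 °C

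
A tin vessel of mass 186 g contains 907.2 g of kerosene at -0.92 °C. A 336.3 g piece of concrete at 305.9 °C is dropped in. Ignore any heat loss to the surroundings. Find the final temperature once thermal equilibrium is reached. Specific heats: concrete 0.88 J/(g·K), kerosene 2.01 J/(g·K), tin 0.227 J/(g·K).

Taking heat into each body as positive, Σ m c ΔT = 0:
336.3*0.88*(T − 305.9) + 907.2*2.01*(T − (-0.92)) + 186*0.227*(T − (-0.92)) = 0
(295.94 + 1823.5 + 42.22) T = 295.94*305.9 + 1823.5*(-0.92) + 42.22*(-0.92)
T = 88813 / 2161.6 = 41.1 °C

T_f ≈ 41.1 °C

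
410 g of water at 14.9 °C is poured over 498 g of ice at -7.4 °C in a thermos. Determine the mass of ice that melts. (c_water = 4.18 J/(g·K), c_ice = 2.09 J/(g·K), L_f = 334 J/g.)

m_melted ≈ 53.4 g

Water can give up m c ΔT = 410·4.18·14.9 = 25536 J before reaching 0 °C.
Of that, 498·2.09·7.4 = 7702.1 J goes to bring the ice to 0 °C, leaving 17834 J.
Melting all 498 g of ice would need 498·334 = 166332 J.
Since 17834 < 166332 J, not all the ice melts; equilibrium is at 0 °C.
m_melted·334 = 17834  ⇒  m_melted ≈ 53.39 g.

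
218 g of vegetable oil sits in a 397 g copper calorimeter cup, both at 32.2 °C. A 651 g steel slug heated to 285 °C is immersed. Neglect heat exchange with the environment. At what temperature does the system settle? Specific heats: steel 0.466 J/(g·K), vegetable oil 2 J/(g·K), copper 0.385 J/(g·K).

T_f ≈ 118.2 °C

Setting the total heat transfer to zero:
651*0.466*(T − 285) + 218*2*(T − 32.2) + 397*0.385*(T − 32.2) = 0
303.37(T − 285) + 436(T − 32.2) + 152.84(T − 32.2) = 0
(303.37 + 436 + 152.84) T = 303.37*285 + 436*32.2 + 152.84*32.2
T = 105420 / 892.21 = 118 °C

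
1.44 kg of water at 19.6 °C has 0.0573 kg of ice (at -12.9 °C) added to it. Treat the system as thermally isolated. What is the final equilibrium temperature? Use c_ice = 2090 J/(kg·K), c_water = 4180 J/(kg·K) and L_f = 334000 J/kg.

Taking heat into each body as positive, Σ m c ΔT = 0:
warm ice to 0 °C: 0.0573×2090×(0 − (-12.9)) = 1544.9
  fusion: m_ice L_f = 0.0573×334000 = 19138
  warm the meltwater: 239.51 T
  water: 6019.2(T − 19.6)
6258.7 T = 117976 − 20683 = 97293
T ≈ 15.55 °C (positive, so assuming full melt was valid).

T_f ≈ 15.5 °C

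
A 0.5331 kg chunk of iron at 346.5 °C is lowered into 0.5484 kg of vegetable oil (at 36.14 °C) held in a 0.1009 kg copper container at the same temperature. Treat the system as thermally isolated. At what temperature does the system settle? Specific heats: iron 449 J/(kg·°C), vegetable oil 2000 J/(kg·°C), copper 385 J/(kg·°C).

T_f ≈ 90.2 °C

Heat gained plus heat lost sum to zero:
0.5331*449*(T − 346.5) + 0.5484*2000*(T − 36.14) + 0.1009*385*(T − 36.14) = 0
(239.36 + 1096.8 + 38.85) T = 239.36*346.5 + 1096.8*36.14 + 38.85*36.14
T = 123981 / 1375 = 90.2 °C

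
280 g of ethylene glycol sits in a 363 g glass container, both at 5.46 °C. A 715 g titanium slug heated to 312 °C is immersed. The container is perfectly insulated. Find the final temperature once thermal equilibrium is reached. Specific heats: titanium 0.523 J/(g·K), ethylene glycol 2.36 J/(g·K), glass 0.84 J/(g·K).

T_f ≈ 91.0 °C

Heat gained plus heat lost sum to zero:
715*0.523*(T − 312) + 280*2.36*(T − 5.46) + 363*0.84*(T − 5.46) = 0
373.94(T − 312) + 660.8(T − 5.46) + 304.92(T − 5.46) = 0
1339.7 T = 121944
T = 121944 / 1339.7 = 91 °C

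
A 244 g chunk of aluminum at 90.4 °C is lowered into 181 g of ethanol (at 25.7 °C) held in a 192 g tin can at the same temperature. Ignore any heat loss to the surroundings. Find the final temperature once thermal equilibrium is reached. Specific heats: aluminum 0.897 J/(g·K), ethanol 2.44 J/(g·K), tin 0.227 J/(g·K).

T_f ≈ 45.8 °C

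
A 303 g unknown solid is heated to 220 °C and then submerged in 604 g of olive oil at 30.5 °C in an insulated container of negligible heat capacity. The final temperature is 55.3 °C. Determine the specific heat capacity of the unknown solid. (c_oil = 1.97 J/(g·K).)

Taking heat into each body as positive, Σ m c ΔT = 0:
303·c·(55.3 − 220) + 604·1.97·(55.3 − 30.5) = 0
-49904 c = -29509
c = -29509/-49904 ≈ 0.5913 J/(g·K)

c ≈ 0.591 J/(g·K)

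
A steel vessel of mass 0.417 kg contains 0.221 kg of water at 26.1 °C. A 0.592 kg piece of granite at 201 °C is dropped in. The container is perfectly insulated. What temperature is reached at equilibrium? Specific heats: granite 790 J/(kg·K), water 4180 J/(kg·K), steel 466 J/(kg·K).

T_f ≈ 77.7 °C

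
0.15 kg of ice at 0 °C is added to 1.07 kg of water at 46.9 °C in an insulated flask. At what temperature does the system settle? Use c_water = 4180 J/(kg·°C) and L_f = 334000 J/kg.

T_f ≈ 31.3 °C

Sum of m c ΔT and latent-heat terms is zero:
melt ice: 0.15×334000 = 50100; meltwater 0→T: 0.15×4180×T = 627 T; water: 4472.6(T − 46.9)
5099.6 T = 209765 − 50100 = 159665
T ≈ 31.31 °C — above 0 °C, consistent with complete melting.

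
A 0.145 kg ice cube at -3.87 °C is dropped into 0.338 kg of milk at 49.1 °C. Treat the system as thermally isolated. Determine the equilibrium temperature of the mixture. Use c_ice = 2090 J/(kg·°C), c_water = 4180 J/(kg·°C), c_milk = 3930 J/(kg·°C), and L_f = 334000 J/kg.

T_f ≈ 8.1 °C

Net heat exchanged in the isolated system is zero:
warm ice to 0 °C: 0.145×2090×(0 − (-3.87)) = 1172.8
  fusion: m_ice L_f = 0.145×334000 = 48430
  meltwater 0→T: 0.145×4180×T = 606.1 T
  milk cools: 0.338×3930×(T − 49.1) = 1328.3(T − 49.1)
1934.4 T = 65221 − 49603 = 15619
T ≈ 8.07 °C. Since T > 0 °C, the all-ice-melts assumption holds.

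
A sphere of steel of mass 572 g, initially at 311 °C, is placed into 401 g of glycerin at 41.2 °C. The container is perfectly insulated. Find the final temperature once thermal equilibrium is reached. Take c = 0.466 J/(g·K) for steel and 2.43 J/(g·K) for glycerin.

Setting the total heat transfer to zero:
572*0.466*(T − 311) + 401*2.43*(T − 41.2) = 0
(266.55 + 974.43) T = 266.55*311 + 974.43*41.2
T = 123044 / 1241 = 99.2 °C

T_f ≈ 99.2 °C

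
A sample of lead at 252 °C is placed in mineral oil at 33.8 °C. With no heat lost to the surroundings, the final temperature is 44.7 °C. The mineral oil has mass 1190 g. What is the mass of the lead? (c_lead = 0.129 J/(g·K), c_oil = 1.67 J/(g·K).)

m ≈ 810 g

Conservation of energy gives ΣQ = 0:
m×0.129×(44.7 − 252) + 1190×1.67×(44.7 − 33.8) = 0
-26.74 m = -21662
m = -21662/-26.74 ≈ 810 g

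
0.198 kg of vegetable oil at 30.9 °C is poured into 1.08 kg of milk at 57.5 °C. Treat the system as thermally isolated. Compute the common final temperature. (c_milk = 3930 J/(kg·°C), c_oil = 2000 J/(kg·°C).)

T_f ≈ 55.2 °C

T_f = Σ m_i c_i T_i / Σ m_i c_i:
T_f = (4244.4×57.5 + 396×30.9) / (4244.4 + 396)
    = 256289 / 4640.4 ≈ 55.23 °C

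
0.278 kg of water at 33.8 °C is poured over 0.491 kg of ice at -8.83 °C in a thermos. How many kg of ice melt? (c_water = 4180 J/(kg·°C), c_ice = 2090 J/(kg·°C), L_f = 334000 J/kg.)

m_melted ≈ 0.0905 kg

Heat available from the water dropping to 0 °C: 0.278×4180×33.8 = 39277 J.
Of that, 0.491×2090×8.83 = 9061.3 J goes to bring the ice to 0 °C, leaving 30216 J.
To melt every bit of ice: 0.491×334000 = 163994 J.
That's not enough to melt it all — equilibrium is at 0 °C with ice remaining.
Mass melted = 30216/334000 ≈ 0.09047 kg.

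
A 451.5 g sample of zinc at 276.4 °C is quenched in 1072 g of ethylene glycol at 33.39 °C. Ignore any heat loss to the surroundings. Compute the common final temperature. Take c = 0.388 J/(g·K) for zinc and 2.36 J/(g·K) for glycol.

T_f ≈ 49.1 °C

Conservation of energy gives ΣQ = 0:
451.5*0.388*(T − 276.4) + 1072*2.36*(T − 33.39) = 0
(175.18 + 2529.9) T = 175.18*276.4 + 2529.9*33.39
T = 132894/2705.1 ≈ 49.13 °C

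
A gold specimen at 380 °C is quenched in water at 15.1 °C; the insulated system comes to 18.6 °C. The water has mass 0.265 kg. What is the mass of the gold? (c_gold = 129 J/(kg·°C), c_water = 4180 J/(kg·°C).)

m ≈ 0.0832 kg

Taking heat into each body as positive, Σ m c ΔT = 0:
m×129×(18.6 − 380) + 0.265×4180×(18.6 − 15.1) = 0
-46621 m = -3877
m = -3877/-46621 ≈ 0.08316 kg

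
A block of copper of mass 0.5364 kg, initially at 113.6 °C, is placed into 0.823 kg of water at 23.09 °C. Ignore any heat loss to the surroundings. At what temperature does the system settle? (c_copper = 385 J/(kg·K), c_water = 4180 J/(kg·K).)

Let T be the final temperature. ΣQ_i = 0:
0.5364×385×(T − 113.6) + 0.823×4180×(T − 23.09) = 0
206.51(T − 113.6) + 3440.1(T − 23.09) = 0
(206.51 + 3440.1) T = 206.51×113.6 + 3440.1×23.09
T ≈ 28.22 °C

T_f ≈ 28.2 °C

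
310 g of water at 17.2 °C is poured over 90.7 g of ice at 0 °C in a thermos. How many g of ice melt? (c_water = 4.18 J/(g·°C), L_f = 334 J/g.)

m_melted ≈ 66.7 g

Cooling the water to 0 °C releases 310×4.18×17.2 = 22288 J.
To melt every bit of ice: 90.7×334 = 30294 J.
That's not enough to melt it all — equilibrium is at 0 °C with ice remaining.
m_melt = 22288 / L_f = 66.73 g.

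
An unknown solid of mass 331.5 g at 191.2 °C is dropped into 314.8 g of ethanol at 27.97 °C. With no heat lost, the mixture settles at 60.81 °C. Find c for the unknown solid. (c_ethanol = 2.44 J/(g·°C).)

Taking heat into each body as positive, Σ m c ΔT = 0:
331.5·c·(60.81 − 191.2) + 314.8·2.44·(60.81 − 27.97) = 0
-43224 c = -25225
c = -25225/-43224 ≈ 0.5836 J/(g·°C)

c ≈ 0.584 J/(g·°C)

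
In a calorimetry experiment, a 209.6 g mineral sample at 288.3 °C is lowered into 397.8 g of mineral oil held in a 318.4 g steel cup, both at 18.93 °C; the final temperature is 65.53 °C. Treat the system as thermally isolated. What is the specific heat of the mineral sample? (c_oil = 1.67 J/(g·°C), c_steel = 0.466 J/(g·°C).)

c ≈ 0.811 J/(g·°C)

Setting the total heat transfer to zero:
209.6×c×(65.53 − 288.3) + 397.8×1.67×(65.53 − 18.93) + 318.4×0.466×(65.53 − 18.93) = 0
-46693 c = -37872
c = -37872/-46693 ≈ 0.8111 J/(g·°C)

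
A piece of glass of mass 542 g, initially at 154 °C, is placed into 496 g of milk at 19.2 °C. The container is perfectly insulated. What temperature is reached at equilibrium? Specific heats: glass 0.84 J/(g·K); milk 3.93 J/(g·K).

Net heat exchanged in the isolated system is zero:
542·0.84·(T − 154) + 496·3.93·(T − 19.2) = 0
(455.28 + 1949.3) T = 455.28·154 + 1949.3·19.2
T ≈ 44.72 °C

T_f ≈ 44.7 °C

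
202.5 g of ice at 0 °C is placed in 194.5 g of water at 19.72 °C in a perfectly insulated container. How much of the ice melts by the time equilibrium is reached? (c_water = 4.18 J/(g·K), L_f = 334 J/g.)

m_melted ≈ 48 g

Cooling the water to 0 °C releases 194.5×4.18×19.72 = 16033 J.
To melt every bit of ice: 202.5×334 = 67635 J.
That's not enough to melt it all — equilibrium is at 0 °C with ice remaining.
Mass melted = 16033/334 ≈ 48 g.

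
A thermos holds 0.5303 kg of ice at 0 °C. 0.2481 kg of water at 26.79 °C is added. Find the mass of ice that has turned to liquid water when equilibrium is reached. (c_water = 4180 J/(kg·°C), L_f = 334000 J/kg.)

Water can give up m c ΔT = 0.2481×4180×26.79 = 27783 J before reaching 0 °C.
Melting all 0.5303 kg of ice would need 0.5303×334000 = 177120 J.
27783 J < 177120 J, so only part of the ice melts and the system sits at 0 °C.
m_melted×334000 = 27783  ⇒  m_melted ≈ 0.08318 kg.

m_melted ≈ 0.0832 kg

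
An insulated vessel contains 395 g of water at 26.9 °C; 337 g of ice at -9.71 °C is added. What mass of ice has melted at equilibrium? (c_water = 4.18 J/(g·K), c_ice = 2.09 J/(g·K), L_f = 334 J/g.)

m_melted ≈ 113 g

Water can give up m c ΔT = 395·4.18·26.9 = 44415 J before reaching 0 °C.
Warming the ice to 0 °C takes 337·2.09·9.71 = 6839 J, leaving 37576 J for melting.
Fully melting the ice requires m_ice L_f = 337·334 = 112558 J.
Since 37576 < 112558 J, not all the ice melts; equilibrium is at 0 °C.
Mass melted = 37576/334 ≈ 112.5 g.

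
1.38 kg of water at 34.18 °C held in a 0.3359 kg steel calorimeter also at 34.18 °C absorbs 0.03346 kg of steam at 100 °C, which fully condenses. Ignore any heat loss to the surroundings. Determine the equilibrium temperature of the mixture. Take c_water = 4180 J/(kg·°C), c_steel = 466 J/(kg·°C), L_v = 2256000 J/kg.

Setting the total heat transfer to zero:
steam→water at 100 °C releases m L_v = 0.03346×2256000 = 75486; condensed water 100 °C→T: 139.86(T − 100); original water: 5768.4(T − 34.18); steel cup: 0.3359×466×(T − 34.18) = 156.53(T − 34.18)
6064.8 T = 75486 + 13986 + 202514 = 291986
T ≈ 48.14 °C (< 100 °C, so full condensation is consistent).

T_f ≈ 48.1 °C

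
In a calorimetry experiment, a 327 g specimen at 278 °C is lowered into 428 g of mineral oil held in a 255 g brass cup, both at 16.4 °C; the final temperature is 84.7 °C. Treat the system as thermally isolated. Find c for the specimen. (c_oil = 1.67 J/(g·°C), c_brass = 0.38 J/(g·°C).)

c ≈ 0.877 J/(g·°C)

Conservation of energy gives ΣQ = 0:
327×c×(84.7 − 278) + 428×1.67×(84.7 − 16.4) + 255×0.38×(84.7 − 16.4) = 0
-63209 c = -55436
c = -55436/-63209 ≈ 0.877 J/(g·°C)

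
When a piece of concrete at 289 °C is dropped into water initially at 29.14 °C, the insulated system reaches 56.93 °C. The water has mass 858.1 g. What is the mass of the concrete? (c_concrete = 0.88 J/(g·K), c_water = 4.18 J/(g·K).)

m ≈ 488 g

Heat lost by the concrete = heat gained by the water:
m×0.88×(289 − 56.93) = 858.1×4.18×(56.93 − 29.14)
204.22 m = 99679  ⇒  m ≈ 488.1 g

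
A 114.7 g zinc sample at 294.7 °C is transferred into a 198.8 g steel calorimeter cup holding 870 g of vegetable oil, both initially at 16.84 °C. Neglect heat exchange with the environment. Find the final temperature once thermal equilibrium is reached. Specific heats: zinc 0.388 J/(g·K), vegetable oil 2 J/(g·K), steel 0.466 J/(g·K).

T_f ≈ 23.4 °C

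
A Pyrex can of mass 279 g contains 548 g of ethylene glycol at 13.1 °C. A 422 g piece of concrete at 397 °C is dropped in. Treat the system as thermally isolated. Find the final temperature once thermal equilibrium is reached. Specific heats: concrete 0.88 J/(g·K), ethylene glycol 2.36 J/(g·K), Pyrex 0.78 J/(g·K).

Net heat exchanged in the isolated system is zero:
422×0.88×(T − 397) + 548×2.36×(T − 13.1) + 279×0.78×(T − 13.1) = 0
(371.36 + 1293.3 + 217.62) T = 371.36×397 + 1293.3×13.1 + 217.62×13.1
T = 167223 / 1882.3 = 88.8 °C

T_f ≈ 88.8 °C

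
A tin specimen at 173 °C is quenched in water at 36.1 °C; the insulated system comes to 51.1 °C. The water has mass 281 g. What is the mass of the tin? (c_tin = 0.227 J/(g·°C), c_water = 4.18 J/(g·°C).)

Heat lost by the tin = heat gained by the water:
m·0.227·(173 − 51.1) = 281·4.18·(51.1 − 36.1)
27.67 m = 17619  ⇒  m ≈ 636.7 g

m ≈ 637 g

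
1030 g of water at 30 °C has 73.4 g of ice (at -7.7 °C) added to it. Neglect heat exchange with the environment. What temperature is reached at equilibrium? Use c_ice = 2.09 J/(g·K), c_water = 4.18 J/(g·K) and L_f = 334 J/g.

T_f ≈ 22.4 °C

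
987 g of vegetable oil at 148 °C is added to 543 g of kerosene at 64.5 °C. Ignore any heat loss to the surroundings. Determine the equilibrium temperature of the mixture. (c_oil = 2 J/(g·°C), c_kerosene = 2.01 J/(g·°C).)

Let T be the final temperature. ΣQ_i = 0:
987·2·(T − 148) + 543·2.01·(T − 64.5) = 0
1974(T − 148) + 1091.4(T − 64.5) = 0
3065.4 T = 362549
T = 362549/3065.4 ≈ 118.27 °C

T_f ≈ 118.3 °C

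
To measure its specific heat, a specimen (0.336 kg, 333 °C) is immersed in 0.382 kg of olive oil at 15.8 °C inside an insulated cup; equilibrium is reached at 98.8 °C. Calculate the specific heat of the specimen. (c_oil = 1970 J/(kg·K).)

c ≈ 794 J/(kg·K)

m_s c (T_s − T_f) = m_oil c_oil (T_f − T_0):
0.336·c·(333 − 98.8) = 0.382·1970·(98.8 − 15.8)
78.69 c = 62461  ⇒  c ≈ 793.7 J/(kg·K)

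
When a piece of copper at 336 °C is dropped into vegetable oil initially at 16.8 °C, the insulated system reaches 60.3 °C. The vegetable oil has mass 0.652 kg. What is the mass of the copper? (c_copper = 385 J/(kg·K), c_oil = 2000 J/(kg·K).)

|Q_copper| = |Q_oil|:
m·385·(336 − 60.3) = 0.652·2000·(60.3 − 16.8)
106144 m = 56724  ⇒  m ≈ 0.5344 kg

m ≈ 0.534 kg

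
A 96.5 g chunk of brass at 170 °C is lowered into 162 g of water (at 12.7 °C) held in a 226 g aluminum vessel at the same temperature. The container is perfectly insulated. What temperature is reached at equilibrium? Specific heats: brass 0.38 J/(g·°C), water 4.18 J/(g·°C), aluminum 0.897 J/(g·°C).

T_f ≈ 19.0 °C

Let T be the final temperature. ΣQ_i = 0:
96.5*0.38*(T − 170) + 162*4.18*(T − 12.7) + 226*0.897*(T − 12.7) = 0
36.67(T − 170) + 677.16(T − 12.7) + 202.72(T − 12.7) = 0
(36.67 + 677.16 + 202.72) T = 36.67*170 + 677.16*12.7 + 202.72*12.7
T ≈ 18.99 °C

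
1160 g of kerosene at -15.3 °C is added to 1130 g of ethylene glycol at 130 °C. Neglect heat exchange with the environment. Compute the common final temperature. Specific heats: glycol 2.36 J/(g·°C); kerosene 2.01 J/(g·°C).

T_f ≈ 62.2 °C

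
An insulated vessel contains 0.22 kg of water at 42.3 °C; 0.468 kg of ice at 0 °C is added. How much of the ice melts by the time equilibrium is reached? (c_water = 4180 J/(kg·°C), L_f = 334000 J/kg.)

Cooling the water to 0 °C releases 0.22×4180×42.3 = 38899 J.
Melting all 0.468 kg of ice would need 0.468×334000 = 156312 J.
38899 J < 156312 J, so only part of the ice melts and the system sits at 0 °C.
m_melted×334000 = 38899  ⇒  m_melted ≈ 0.1165 kg.

m_melted ≈ 0.116 kg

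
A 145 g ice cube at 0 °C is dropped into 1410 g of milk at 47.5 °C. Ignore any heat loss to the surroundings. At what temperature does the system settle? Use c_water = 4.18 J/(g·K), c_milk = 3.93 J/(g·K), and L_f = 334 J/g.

T_f ≈ 34.9 °C

Net heat exchanged in the isolated system is zero:
melt ice: 145×334 = 48430; meltwater 0→T: 145×4.18×T = 606.1 T; milk: 5541.3(T − 47.5)
6147.4 T = 263212 − 48430 = 214782
T ≈ 34.94 °C — above 0 °C, consistent with complete melting.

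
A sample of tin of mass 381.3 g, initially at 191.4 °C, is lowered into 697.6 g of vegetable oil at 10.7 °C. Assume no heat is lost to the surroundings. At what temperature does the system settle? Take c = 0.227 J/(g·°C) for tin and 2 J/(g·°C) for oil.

T_f ≈ 21.3 °C

Heat gained plus heat lost sum to zero:
381.3·0.227·(T − 191.4) + 697.6·2·(T − 10.7) = 0
86.56(T − 191.4) + 1395.2(T − 10.7) = 0
(86.56 + 1395.2) T = 86.56·191.4 + 1395.2·10.7
T = 31495/1481.8 ≈ 21.26 °C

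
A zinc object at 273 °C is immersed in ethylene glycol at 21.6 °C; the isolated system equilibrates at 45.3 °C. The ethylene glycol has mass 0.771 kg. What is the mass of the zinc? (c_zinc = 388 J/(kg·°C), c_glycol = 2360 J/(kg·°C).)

m ≈ 0.488 kg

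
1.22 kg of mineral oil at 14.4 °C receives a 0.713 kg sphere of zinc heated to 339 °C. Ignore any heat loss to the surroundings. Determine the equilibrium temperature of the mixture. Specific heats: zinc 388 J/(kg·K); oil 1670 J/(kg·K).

Let T be the final temperature. ΣQ_i = 0:
0.713·388·(T − 339) + 1.22·1670·(T − 14.4) = 0
276.64(T − 339) + 2037.4(T − 14.4) = 0
2314 T = 123121
T ≈ 53.21 °C

T_f ≈ 53.2 °C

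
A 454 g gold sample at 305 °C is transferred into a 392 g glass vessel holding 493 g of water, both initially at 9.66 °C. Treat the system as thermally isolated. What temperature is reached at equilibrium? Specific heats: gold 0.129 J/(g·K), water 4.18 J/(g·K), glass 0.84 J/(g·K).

Heat gained plus heat lost sum to zero:
454*0.129*(T − 305) + 493*4.18*(T − 9.66) + 392*0.84*(T − 9.66) = 0
58.57(T − 305) + 2060.7(T − 9.66) + 329.28(T − 9.66) = 0
(58.57 + 2060.7 + 329.28) T = 58.57*305 + 2060.7*9.66 + 329.28*9.66
T = 40950 / 2448.6 = 16.7 °C

T_f ≈ 16.7 °C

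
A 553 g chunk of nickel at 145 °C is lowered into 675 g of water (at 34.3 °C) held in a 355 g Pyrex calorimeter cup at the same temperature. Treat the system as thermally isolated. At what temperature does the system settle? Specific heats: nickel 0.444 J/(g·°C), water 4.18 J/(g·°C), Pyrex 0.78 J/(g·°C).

Taking heat into each body as positive, Σ m c ΔT = 0:
553×0.444×(T − 145) + 675×4.18×(T − 34.3) + 355×0.78×(T − 34.3) = 0
245.53(T − 145) + 2821.5(T − 34.3) + 276.9(T − 34.3) = 0
(245.53 + 2821.5 + 276.9) T = 245.53×145 + 2821.5×34.3 + 276.9×34.3
T ≈ 42.43 °C

T_f ≈ 42.4 °C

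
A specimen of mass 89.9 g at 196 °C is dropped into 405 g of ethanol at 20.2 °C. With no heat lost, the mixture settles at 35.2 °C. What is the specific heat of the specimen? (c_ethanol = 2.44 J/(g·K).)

Heat lost by the specimen = heat gained by the ethanol:
89.9·c·(196 − 35.2) = 405·2.44·(35.2 − 20.2)
14456 c = 14823  ⇒  c ≈ 1.025 J/(g·K)

c ≈ 1.03 J/(g·K)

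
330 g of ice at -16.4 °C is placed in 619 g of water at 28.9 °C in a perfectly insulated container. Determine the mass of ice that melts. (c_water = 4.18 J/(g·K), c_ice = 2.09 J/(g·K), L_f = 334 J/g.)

m_melted ≈ 190 g

Water can give up m c ΔT = 619·4.18·28.9 = 74776 J before reaching 0 °C.
Of that, 330·2.09·16.4 = 11311 J goes to bring the ice to 0 °C, leaving 63465 J.
To melt every bit of ice: 330·334 = 110220 J.
Since 63465 < 110220 J, not all the ice melts; equilibrium is at 0 °C.
Mass melted = 63465/334 ≈ 190 g.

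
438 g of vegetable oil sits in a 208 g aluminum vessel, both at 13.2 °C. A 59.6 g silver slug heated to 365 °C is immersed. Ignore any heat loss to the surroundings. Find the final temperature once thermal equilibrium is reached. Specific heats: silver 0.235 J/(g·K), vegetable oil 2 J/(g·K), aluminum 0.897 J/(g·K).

T_f ≈ 17.8 °C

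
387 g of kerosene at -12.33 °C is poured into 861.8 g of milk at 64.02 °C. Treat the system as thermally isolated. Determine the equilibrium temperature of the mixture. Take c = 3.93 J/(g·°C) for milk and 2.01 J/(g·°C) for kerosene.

With ΣQ=0 the equilibrium temperature is the m·c-weighted mean:
T_f = (3386.9·64.02 + 777.87·(-12.33)) / (3386.9 + 777.87)
    = 207237 / 4164.7 ≈ 49.76 °C

T_f ≈ 49.8 °C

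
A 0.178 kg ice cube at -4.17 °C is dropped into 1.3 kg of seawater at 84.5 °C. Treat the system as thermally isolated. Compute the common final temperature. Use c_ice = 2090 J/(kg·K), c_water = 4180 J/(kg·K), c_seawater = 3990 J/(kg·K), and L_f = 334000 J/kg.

T_f ≈ 63.6 °C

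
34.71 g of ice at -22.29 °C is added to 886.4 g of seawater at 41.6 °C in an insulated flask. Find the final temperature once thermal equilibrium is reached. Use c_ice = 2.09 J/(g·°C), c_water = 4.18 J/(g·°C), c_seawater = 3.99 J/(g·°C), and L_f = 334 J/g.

T_f ≈ 36.4 °C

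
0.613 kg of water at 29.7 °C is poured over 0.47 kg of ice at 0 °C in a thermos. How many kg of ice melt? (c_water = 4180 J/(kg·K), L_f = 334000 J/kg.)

m_melted ≈ 0.228 kg

Water can give up m c ΔT = 0.613·4180·29.7 = 76101 J before reaching 0 °C.
Melting all 0.47 kg of ice would need 0.47·334000 = 156980 J.
76101 J < 156980 J, so only part of the ice melts and the system sits at 0 °C.
Mass melted = 76101/334000 ≈ 0.2278 kg.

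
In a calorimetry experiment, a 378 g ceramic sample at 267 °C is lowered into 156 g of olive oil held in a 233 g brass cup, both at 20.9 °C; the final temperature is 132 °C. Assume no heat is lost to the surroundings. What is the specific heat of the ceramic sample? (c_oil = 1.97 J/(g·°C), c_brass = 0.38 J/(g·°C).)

c ≈ 0.862 J/(g·°C)

Taking heat into each body as positive, Σ m c ΔT = 0:
378×c×(132 − 267) + 156×1.97×(132 − 20.9) + 233×0.38×(132 − 20.9) = 0
-51030 c = -43980
c = -43980/-51030 ≈ 0.8618 J/(g·°C)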